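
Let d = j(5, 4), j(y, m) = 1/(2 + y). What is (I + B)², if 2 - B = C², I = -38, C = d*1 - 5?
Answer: 8526400/2401 ≈ 3551.2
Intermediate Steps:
d = ⅐ (d = 1/(2 + 5) = 1/7 = ⅐ ≈ 0.14286)
C = -34/7 (C = (⅐)*1 - 5 = ⅐ - 5 = -34/7 ≈ -4.8571)
B = -1058/49 (B = 2 - (-34/7)² = 2 - 1*1156/49 = 2 - 1156/49 = -1058/49 ≈ -21.592)
(I + B)² = (-38 - 1058/49)² = (-2920/49)² = 8526400/2401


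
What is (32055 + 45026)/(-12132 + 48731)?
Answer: 77081/36599 ≈ 2.1061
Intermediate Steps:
(32055 + 45026)/(-12132 + 48731) = 77081/36599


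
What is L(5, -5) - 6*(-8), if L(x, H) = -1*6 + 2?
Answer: 44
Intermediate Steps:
L(x, H) = -4 (L(x, H) = -6 + 2 = -4)
L(5, -5) - 6*(-8) = -4 - 6*(-8) = -4 + 48 = 44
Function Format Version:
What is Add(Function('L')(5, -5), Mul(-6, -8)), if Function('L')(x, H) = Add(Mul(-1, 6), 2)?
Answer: 44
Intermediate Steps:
Function('L')(x, H) = -4 (Function('L')(x, H) = Add(-6, 2) = -4)
Add(Function('L')(5, -5), Mul(-6, -8)) = Add(-4, Mul(-6, -8)) = Add(-4, 48) = 44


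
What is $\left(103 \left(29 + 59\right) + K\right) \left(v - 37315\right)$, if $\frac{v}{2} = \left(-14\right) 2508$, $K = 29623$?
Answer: $-4160361293$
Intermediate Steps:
$v = -70224$ ($v = 2 \left(\left(-14\right) 2508\right) = 2 \left(-35112\right) = -70224$)
$\left(103 \left(29 + 59\right) + K\right) \left(v - 37315\right) = \left(103 \left(29 + 59\right) + 29623\right) \left(-70224 - 37315\right) = \left(103 \cdot 88 + 29623\right) \left(-107539\right) = \left(9064 + 29623\right) \left(-107539\right) = 38687 \left(-107539\right) = -4160361293$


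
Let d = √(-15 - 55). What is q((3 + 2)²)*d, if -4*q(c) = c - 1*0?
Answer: -25*I*√70/4 ≈ -52.291*I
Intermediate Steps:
d = I*√70 (d = √(-70) = I*√70 ≈ 8.3666*I)
q(c) = -c/4 (q(c) = -(c - 1*0)/4 = -(c + 0)/4 = -c/4)
q((3 + 2)²)*d = (-(3 + 2)²/4)*(I*√70) = (-¼*5²)*(I*√70) = (-¼*25)*(I*√70) = -25*I*√70/4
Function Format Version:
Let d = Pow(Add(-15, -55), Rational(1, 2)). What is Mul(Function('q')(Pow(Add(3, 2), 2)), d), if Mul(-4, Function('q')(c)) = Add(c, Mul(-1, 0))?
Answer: Mul(Rational(-25, 4), I, Pow(70, Rational(1, 2))) ≈ Mul(-52.291, I)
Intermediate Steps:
d = Mul(I, Pow(70, Rational(1, 2))) (d = Pow(-70, Rational(1, 2)) = Mul(I, Pow(70, Rational(1, 2))) ≈ Mul(8.3666, I))
Function('q')(c) = Mul(Rational(-1, 4), c) (Function('q')(c) = Mul(Rational(-1, 4), Add(c, Mul(-1, 0))) = Mul(Rational(-1, 4), Add(c, 0)) = Mul(Rational(-1, 4), c))
Mul(Function('q')(Pow(Add(3, 2), 2)), d) = Mul(Mul(Rational(-1, 4), Pow(Add(3, 2), 2)), Mul(I, Pow(70, Rational(1, 2)))) = Mul(Mul(Rational(-1, 4), Pow(5, 2)), Mul(I, Pow(70, Rational(1, 2)))) = Mul(Mul(Rational(-1, 4), 25), Mul(I, Pow(70, Rational(1, 2)))) = Mul(Rational(-25, 4), Mul(I, Pow(70, Rational(1, 2)))) = Mul(Rational(-25, 4), I, Pow(70, Rational(1, 2)))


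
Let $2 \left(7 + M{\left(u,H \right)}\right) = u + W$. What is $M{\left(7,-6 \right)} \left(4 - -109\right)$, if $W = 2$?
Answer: $- \frac{565}{2} \approx -282.5$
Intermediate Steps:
$M{\left(u,H \right)} = -6 + \frac{u}{2}$ ($M{\left(u,H \right)} = -7 + \frac{u + 2}{2} = -7 + \frac{2 + u}{2} = -7 + \left(1 + \frac{u}{2}\right) = -6 + \frac{u}{2}$)
$M{\left(7,-6 \right)} \left(4 - -109\right) = \left(-6 + \frac{1}{2} \cdot 7\right) \left(4 - -109\right) = \left(-6 + \frac{7}{2}\right) \left(4 + 109\right) = \left(- \frac{5}{2}\right) 113 = - \frac{565}{2}$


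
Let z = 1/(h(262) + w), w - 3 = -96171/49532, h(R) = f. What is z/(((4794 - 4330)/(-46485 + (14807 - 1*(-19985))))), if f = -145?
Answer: 4992911/28518860 ≈ 0.17507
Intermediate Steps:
h(R) = -145
w = 52425/49532 (w = 3 - 96171/49532 = 52425/49532 ≈ 1.0584)
z = -49532/7129715 (z = 1/(-145 + 52425/49532) = 1/(-7129715/49532) = -49532/7129715 ≈ -0.0069473)
z/(((4794 - 4330)/(-46485 + (14807 - 1*(-19985))))) = -49532*(-46485 + (14807 - 1*(-19985)))/(4794 - 4330)/7129715 = -49532/(7129715*(464/(-46485 + (14807 + 19985)))) = -49532/(7129715*(464/(-46485 + 34792))) = -49532/(7129715*(464/(-11693))) = -49532/(7129715*(464*(-1/11693))) = -49532/(7129715*(-464/11693)) = -49532/7129715*(-11693/464) = 4992911/28518860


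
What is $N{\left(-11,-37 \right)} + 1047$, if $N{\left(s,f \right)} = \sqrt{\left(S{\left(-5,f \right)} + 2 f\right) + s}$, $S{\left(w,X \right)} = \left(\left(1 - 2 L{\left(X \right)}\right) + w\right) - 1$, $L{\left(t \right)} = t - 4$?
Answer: $1047 + 2 i \sqrt{2} \approx 1047.0 + 2.8284 i$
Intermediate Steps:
$L{\left(t \right)} = -4 + t$
$S{\left(w,X \right)} = 8 + w - 2 X$ ($S{\left(w,X \right)} = \left(\left(1 - 2 \left(-4 + X\right)\right) + w\right) - 1 = \left(\left(1 - \left(-8 + 2 X\right)\right) + w\right) - 1 = \left(\left(9 - 2 X\right) + w\right) - 1 = \left(9 + w - 2 X\right) - 1 = 8 + w - 2 X$)
$N{\left(s,f \right)} = \sqrt{3 + s}$ ($N{\left(s,f \right)} = \sqrt{\left(\left(8 - 5 - 2 f\right) + 2 f\right) + s} = \sqrt{\left(\left(3 - 2 f\right) + 2 f\right) + s} = \sqrt{3 + s}$)
$N{\left(-11,-37 \right)} + 1047 = \sqrt{3 - 11} + 1047 = \sqrt{-8} + 1047 = 2 i \sqrt{2} + 1047 = 1047 + 2 i \sqrt{2}$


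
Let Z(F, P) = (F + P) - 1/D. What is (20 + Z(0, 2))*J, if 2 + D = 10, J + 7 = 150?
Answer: 25025/8 ≈ 3128.1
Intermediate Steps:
J = 143 (J = -7 + 150 = 143)
D = 8 (D = -2 + 10 = 8)
Z(F, P) = -⅛ + F + P (Z(F, P) = (F + P) - 1/8 = (F + P) - 1*⅛ = (F + P) - ⅛ = -⅛ + F + P)
(20 + Z(0, 2))*J = (20 + (-⅛ + 0 + 2))*143 = (20 + 15/8)*143 = (175/8)*143 = 25025/8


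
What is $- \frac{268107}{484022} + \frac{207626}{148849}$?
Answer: $\frac{8655441847}{10292312954} \approx 0.84096$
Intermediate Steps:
$- \frac{268107}{484022} + \frac{207626}{148849} = \left(-268107\right) \frac{1}{484022} + 207626 \cdot \frac{1}{148849} = - \frac{38301}{69146} + \frac{207626}{148849} = \frac{8655441847}{10292312954}$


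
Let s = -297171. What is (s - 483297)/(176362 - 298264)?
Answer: 130078/20317 ≈ 6.4024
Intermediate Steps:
(s - 483297)/(176362 - 298264) = (-297171 - 483297)/(176362 - 298264) = -780468/(-121902) = -780468*(-1/121902) = 130078/20317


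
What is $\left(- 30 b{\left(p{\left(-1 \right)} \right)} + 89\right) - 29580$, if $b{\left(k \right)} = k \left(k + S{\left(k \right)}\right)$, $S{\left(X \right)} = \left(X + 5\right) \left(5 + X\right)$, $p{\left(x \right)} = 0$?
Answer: $-29491$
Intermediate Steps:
$S{\left(X \right)} = \left(5 + X\right)^{2}$ ($S{\left(X \right)} = \left(5 + X\right) \left(5 + X\right) = \left(5 + X\right)^{2}$)
$b{\left(k \right)} = k \left(k + \left(5 + k\right)^{2}\right)$
$\left(- 30 b{\left(p{\left(-1 \right)} \right)} + 89\right) - 29580 = \left(- 30 \cdot 0 \left(0 + \left(5 + 0\right)^{2}\right) + 89\right) - 29580 = \left(- 30 \cdot 0 \left(0 + 5^{2}\right) + 89\right) - 29580 = \left(- 30 \cdot 0 \left(0 + 25\right) + 89\right) - 29580 = \left(- 30 \cdot 0 \cdot 25 + 89\right) - 29580 = \left(\left(-30\right) 0 + 89\right) - 29580 = \left(0 + 89\right) - 29580 = 89 - 29580 = -29491$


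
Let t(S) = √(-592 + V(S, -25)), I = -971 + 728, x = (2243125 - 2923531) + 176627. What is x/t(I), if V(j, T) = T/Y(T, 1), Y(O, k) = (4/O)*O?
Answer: 1007558*I*√2393/2393 ≈ 20597.0*I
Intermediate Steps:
Y(O, k) = 4
x = -503779 (x = -680406 + 176627 = -503779)
I = -243
V(j, T) = T/4
t(S) = I*√2393/2 (t(S) = √(-592 + (¼)*(-25)) = √(-592 - 25/4) = √(-2393/4) = I*√2393/2)
x/t(I) = -503779*(-2*I*√2393/2393) = -(-1007558)*I*√2393/2393 = 1007558*I*√2393/2393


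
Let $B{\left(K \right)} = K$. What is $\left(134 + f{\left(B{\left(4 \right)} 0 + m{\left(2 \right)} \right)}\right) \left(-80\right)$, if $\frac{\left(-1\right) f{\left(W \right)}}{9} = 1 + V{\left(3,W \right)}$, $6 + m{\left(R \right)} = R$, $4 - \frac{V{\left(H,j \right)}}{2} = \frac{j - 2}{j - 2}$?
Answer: $-5680$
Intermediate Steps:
$V{\left(H,j \right)} = 6$ ($V{\left(H,j \right)} = 8 - 2 \frac{j - 2}{j - 2} = 8 - 2 \frac{-2 + j}{-2 + j} = 8 - 2 = 6$)
$m{\left(R \right)} = -6 + R$
$f{\left(W \right)} = -63$ ($f{\left(W \right)} = - 9 \left(1 + 6\right) = \left(-9\right) 7 = -63$)
$\left(134 + f{\left(B{\left(4 \right)} 0 + m{\left(2 \right)} \right)}\right) \left(-80\right) = \left(134 - 63\right) \left(-80\right) = 71 \left(-80\right) = -5680$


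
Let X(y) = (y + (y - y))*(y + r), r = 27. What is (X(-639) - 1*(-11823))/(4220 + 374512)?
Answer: 134297/126244 ≈ 1.0638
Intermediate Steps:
X(y) = y*(27 + y) (X(y) = (y + (y - y))*(y + 27) = (y + 0)*(27 + y) = y*(27 + y))
(X(-639) - 1*(-11823))/(4220 + 374512) = (-639*(27 - 639) - 1*(-11823))/(4220 + 374512) = (-639*(-612) + 11823)/378732 = (391068 + 11823)*(1/378732) = 402891*(1/378732) = 134297/126244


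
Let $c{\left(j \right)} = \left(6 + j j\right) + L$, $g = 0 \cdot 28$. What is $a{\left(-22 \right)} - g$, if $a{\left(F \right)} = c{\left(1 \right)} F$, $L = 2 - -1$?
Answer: $-220$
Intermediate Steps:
$L = 3$ ($L = 2 + 1 = 3$)
$g = 0$
$c{\left(j \right)} = 9 + j^{2}$ ($c{\left(j \right)} = \left(6 + j j\right) + 3 = \left(6 + j^{2}\right) + 3 = 9 + j^{2}$)
$a{\left(F \right)} = 10 F$ ($a{\left(F \right)} = \left(9 + 1^{2}\right) F = \left(9 + 1\right) F = 10 F$)
$a{\left(-22 \right)} - g = 10 \left(-22\right) - 0 = -220 + 0 = -220$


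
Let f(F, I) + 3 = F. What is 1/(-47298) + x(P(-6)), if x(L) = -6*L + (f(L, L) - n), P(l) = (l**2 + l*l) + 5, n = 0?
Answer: -18351625/47298 ≈ -388.00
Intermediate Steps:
P(l) = 5 + 2*l**2 (P(l) = (l**2 + l**2) + 5 = 2*l**2 + 5 = 5 + 2*l**2)
f(F, I) = -3 + F
x(L) = -3 - 5*L (x(L) = -6*L + ((-3 + L) - 1*0) = -6*L + ((-3 + L) + 0) = -6*L + (-3 + L) = -3 - 5*L)
1/(-47298) + x(P(-6)) = 1/(-47298) + (-3 - 5*(5 + 2*(-6)**2)) = -1/47298 + (-3 - 5*(5 + 2*36)) = -1/47298 + (-3 - 5*(5 + 72)) = -1/47298 + (-3 - 5*77) = -1/47298 + (-3 - 385) = -1/47298 - 388 = -18351625/47298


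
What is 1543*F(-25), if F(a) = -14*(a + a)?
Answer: 1080100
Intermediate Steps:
F(a) = -28*a
1543*F(-25) = 1543*(-28*(-25)) = 1543*700 = 1080100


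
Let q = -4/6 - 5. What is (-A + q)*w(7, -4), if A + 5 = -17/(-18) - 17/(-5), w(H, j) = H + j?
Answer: -451/30 ≈ -15.033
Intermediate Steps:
A = -59/90 (A = -5 + (-17/(-18) - 17/(-5)) = -5 + (-17*(-1/18) - 17*(-⅕)) = -5 + (17/18 + 17/5) = -5 + 391/90 = -59/90 ≈ -0.65556)
q = -17/3 (q = -4*⅙ - 5 = -⅔ - 5 = -17/3 ≈ -5.6667)
(-A + q)*w(7, -4) = (-1*(-59/90) - 17/3)*(7 - 4) = (59/90 - 17/3)*3 = -451/90*3 = -451/30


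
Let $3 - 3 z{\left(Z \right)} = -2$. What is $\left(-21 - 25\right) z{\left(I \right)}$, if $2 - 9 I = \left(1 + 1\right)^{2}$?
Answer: $- \frac{230}{3} \approx -76.667$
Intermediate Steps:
$I = - \frac{2}{9}$ ($I = \frac{2}{9} - \frac{\left(1 + 1\right)^{2}}{9} = \frac{2}{9} - \frac{2^{2}}{9} = \frac{2}{9} - \frac{4}{9} = - \frac{2}{9} \approx -0.22222$)
$z{\left(Z \right)} = \frac{5}{3}$ ($z{\left(Z \right)} = 1 - - \frac{2}{3} = 1 + \frac{2}{3} = \frac{5}{3}$)
$\left(-21 - 25\right) z{\left(I \right)} = \left(-21 - 25\right) \frac{5}{3} = \left(-46\right) \frac{5}{3} = - \frac{230}{3}$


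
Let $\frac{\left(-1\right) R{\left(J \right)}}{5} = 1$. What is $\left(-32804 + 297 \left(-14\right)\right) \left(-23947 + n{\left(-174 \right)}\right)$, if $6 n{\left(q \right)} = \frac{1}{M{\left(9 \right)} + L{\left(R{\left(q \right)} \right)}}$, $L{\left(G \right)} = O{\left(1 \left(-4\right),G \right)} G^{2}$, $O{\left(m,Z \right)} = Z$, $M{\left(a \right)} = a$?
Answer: $\frac{308024915353}{348} \approx 8.8513 \cdot 10^{8}$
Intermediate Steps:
$R{\left(J \right)} = -5$ ($R{\left(J \right)} = \left(-5\right) 1 = -5$)
$L{\left(G \right)} = G^{3}$ ($L{\left(G \right)} = G G^{2} = G^{3}$)
$n{\left(q \right)} = - \frac{1}{696}$ ($n{\left(q \right)} = \frac{1}{6 \left(9 + \left(-5\right)^{3}\right)} = \frac{1}{6 \left(9 - 125\right)} = \frac{1}{6 \left(-116\right)} = \frac{1}{6} \left(- \frac{1}{116}\right) = - \frac{1}{696}$)
$\left(-32804 + 297 \left(-14\right)\right) \left(-23947 + n{\left(-174 \right)}\right) = \left(-32804 + 297 \left(-14\right)\right) \left(-23947 - \frac{1}{696}\right) = \left(-32804 - 4158\right) \left(- \frac{16667113}{696}\right) = \left(-36962\right) \left(- \frac{16667113}{696}\right) = \frac{308024915353}{348}$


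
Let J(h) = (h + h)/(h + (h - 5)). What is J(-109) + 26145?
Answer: 5830553/223 ≈ 26146.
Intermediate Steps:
J(h) = 2*h/(-5 + 2*h) (J(h) = (2*h)/(h + (-5 + h)) = (2*h)/(-5 + 2*h) = 2*h/(-5 + 2*h))
J(-109) + 26145 = 2*(-109)/(-5 + 2*(-109)) + 26145 = 2*(-109)/(-5 - 218) + 26145 = 2*(-109)/(-223) + 26145 = 2*(-109)*(-1/223) + 26145 = 218/223 + 26145 = 5830553/223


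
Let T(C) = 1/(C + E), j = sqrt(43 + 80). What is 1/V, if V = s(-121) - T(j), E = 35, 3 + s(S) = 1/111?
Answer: -41042139/124058809 - 12321*sqrt(123)/124058809 ≈ -0.33193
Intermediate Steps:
s(S) = -332/111 (s(S) = -3 + 1/111 = -332/111)
j = sqrt(123) ≈ 11.091
T(C) = 1/(35 + C) (T(C) = 1/(C + 35) = 1/(35 + C))
V = -332/111 - 1/(35 + sqrt(123)) ≈ -3.0127
1/V = 1/(-369749/122322 + sqrt(123)/1102)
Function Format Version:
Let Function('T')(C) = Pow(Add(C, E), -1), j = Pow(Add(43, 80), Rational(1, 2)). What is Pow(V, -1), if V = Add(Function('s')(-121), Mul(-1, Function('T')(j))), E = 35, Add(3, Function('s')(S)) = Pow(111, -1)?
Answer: Add(Rational(-41042139, 124058809), Mul(Rational(-12321, 124058809), Pow(123, Rational(1, 2)))) ≈ -0.33193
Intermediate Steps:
Function('s')(S) = Rational(-332, 111) (Function('s')(S) = Add(-3, Pow(111, -1)) = Add(-3, Rational(1, 111)) = Rational(-332, 111))
j = Pow(123, Rational(1, 2)) ≈ 11.091
Function('T')(C) = Pow(Add(35, C), -1) (Function('T')(C) = Pow(Add(C, 35), -1) = Pow(Add(35, C), -1))
V = Add(Rational(-332, 111), Mul(-1, Pow(Add(35, Pow(123, Rational(1, 2))), -1))) ≈ -3.0127
Pow(V, -1) = Pow(Add(Rational(-369749, 122322), Mul(Rational(1, 1102), Pow(123, Rational(1, 2)))), -1)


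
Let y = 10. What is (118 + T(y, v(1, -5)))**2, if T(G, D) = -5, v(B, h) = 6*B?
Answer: 12769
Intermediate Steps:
(118 + T(y, v(1, -5)))**2 = (118 - 5)**2 = 113**2 = 12769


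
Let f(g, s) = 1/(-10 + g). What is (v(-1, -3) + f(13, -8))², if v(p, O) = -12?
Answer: 1225/9 ≈ 136.11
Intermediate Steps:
(v(-1, -3) + f(13, -8))² = (-12 + 1/(-10 + 13))² = (-12 + 1/3)² = (-12 + ⅓)² = (-35/3)² = 1225/9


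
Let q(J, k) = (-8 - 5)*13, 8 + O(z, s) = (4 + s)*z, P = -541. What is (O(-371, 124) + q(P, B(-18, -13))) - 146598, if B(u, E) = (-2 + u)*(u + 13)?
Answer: -194263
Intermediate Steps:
B(u, E) = (-2 + u)*(13 + u)
O(z, s) = -8 + z*(4 + s) (O(z, s) = -8 + (4 + s)*z = -8 + z*(4 + s))
q(J, k) = -169 (q(J, k) = -13*13 = -169)
(O(-371, 124) + q(P, B(-18, -13))) - 146598 = ((-8 + 4*(-371) + 124*(-371)) - 169) - 146598 = ((-8 - 1484 - 46004) - 169) - 146598 = (-47496 - 169) - 146598 = -47665 - 146598 = -194263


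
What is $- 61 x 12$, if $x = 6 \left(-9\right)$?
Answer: $39528$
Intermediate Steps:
$x = -54$
$- 61 x 12 = \left(-61\right) \left(-54\right) 12 = 3294 \cdot 12 = 39528$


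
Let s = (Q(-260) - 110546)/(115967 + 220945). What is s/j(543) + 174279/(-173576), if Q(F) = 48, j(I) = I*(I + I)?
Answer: -2164070734050847/2155340193950736 ≈ -1.0041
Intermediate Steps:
j(I) = 2*I² (j(I) = I*(2*I) = 2*I²)
s = -55249/168456 (s = (48 - 110546)/(115967 + 220945) = -110498/336912 = -110498*1/336912 = -55249/168456 ≈ -0.32797)
s/j(543) + 174279/(-173576) = -55249/(168456*(2*543²)) + 174279/(-173576) = -55249/(168456*(2*294849)) + 174279*(-1/173576) = -55249/168456/589698 - 174279/173576 = -55249/168456*1/589698 - 174279/173576 = -55249/99338166288 - 174279/173576 = -2164070734050847/2155340193950736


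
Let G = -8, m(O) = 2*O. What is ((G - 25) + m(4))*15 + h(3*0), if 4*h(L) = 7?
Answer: -1493/4 ≈ -373.25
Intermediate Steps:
h(L) = 7/4 (h(L) = (¼)*7 = 7/4)
((G - 25) + m(4))*15 + h(3*0) = ((-8 - 25) + 2*4)*15 + 7/4 = (-33 + 8)*15 + 7/4 = -25*15 + 7/4 = -375 + 7/4 = -1493/4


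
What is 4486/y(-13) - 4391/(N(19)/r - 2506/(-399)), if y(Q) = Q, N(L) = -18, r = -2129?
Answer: -10350944387/9921704 ≈ -1043.3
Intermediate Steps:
4486/y(-13) - 4391/(N(19)/r - 2506/(-399)) = 4486/(-13) - 4391/(-18/(-2129) - 2506/(-399)) = 4486*(-1/13) - 4391/(-18*(-1/2129) - 2506*(-1/399)) = -4486/13 - 4391/(18/2129 + 358/57) = -4486/13 - 4391/763208/121353 = -4486/13 - 4391*121353/763208 = -4486/13 - 532861023/763208 = -10350944387/9921704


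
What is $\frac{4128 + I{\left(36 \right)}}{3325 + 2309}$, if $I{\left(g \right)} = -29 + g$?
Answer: $\frac{4135}{5634} \approx 0.73394$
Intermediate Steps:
$\frac{4128 + I{\left(36 \right)}}{3325 + 2309} = \frac{4128 + \left(-29 + 36\right)}{3325 + 2309} = \frac{4128 + 7}{5634} = 4135 \cdot \frac{1}{5634} = \frac{4135}{5634}$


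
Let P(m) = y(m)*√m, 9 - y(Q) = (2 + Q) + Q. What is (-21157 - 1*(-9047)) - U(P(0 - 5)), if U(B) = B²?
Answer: -10665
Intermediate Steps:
y(Q) = 7 - 2*Q (y(Q) = 9 - ((2 + Q) + Q) = 9 - (2 + 2*Q) = 9 + (-2 - 2*Q) = 7 - 2*Q)
P(m) = √m*(7 - 2*m) (P(m) = (7 - 2*m)*√m = √m*(7 - 2*m))
(-21157 - 1*(-9047)) - U(P(0 - 5)) = (-21157 - 1*(-9047)) - (√(0 - 5)*(7 - 2*(0 - 5)))² = (-21157 + 9047) - (√(-5)*(7 - 2*(-5)))² = -12110 - ((I*√5)*(7 + 10))² = -12110 - ((I*√5)*17)² = -12110 - (17*I*√5)² = -12110 - 1*(-1445) = -12110 + 1445 = -10665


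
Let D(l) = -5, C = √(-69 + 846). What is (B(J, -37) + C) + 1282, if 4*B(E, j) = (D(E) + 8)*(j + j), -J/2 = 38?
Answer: 2453/2 + √777 ≈ 1254.4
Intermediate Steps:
J = -76 (J = -2*38 = -76)
C = √777 ≈ 27.875
B(E, j) = 3*j/2 (B(E, j) = ((-5 + 8)*(j + j))/4 = (3*(2*j))/4 = (6*j)/4 = 3*j/2)
(B(J, -37) + C) + 1282 = ((3/2)*(-37) + √777) + 1282 = (-111/2 + √777) + 1282 = 2453/2 + √777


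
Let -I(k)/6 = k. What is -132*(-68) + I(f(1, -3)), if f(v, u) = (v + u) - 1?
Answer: 8994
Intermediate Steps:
f(v, u) = -1 + u + v (f(v, u) = (u + v) - 1 = -1 + u + v)
I(k) = -6*k
-132*(-68) + I(f(1, -3)) = -132*(-68) - 6*(-1 - 3 + 1) = 8976 - 6*(-3) = 8976 + 18 = 8994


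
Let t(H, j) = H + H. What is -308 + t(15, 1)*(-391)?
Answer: -12038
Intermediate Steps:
t(H, j) = 2*H
-308 + t(15, 1)*(-391) = -308 + (2*15)*(-391) = -308 + 30*(-391) = -308 - 11730 = -12038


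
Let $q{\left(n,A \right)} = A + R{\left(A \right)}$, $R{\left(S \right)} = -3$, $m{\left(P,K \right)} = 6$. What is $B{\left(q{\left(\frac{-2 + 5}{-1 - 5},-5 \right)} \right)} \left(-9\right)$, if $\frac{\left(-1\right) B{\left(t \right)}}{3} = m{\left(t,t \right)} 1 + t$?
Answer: $-54$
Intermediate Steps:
$q{\left(n,A \right)} = -3 + A$ ($q{\left(n,A \right)} = A - 3 = -3 + A$)
$B{\left(t \right)} = -18 - 3 t$ ($B{\left(t \right)} = - 3 \left(6 \cdot 1 + t\right) = - 3 \left(6 + t\right) = -18 - 3 t$)
$B{\left(q{\left(\frac{-2 + 5}{-1 - 5},-5 \right)} \right)} \left(-9\right) = \left(-18 - 3 \left(-3 - 5\right)\right) \left(-9\right) = \left(-18 - -24\right) \left(-9\right) = \left(-18 + 24\right) \left(-9\right) = 6 \left(-9\right) = -54$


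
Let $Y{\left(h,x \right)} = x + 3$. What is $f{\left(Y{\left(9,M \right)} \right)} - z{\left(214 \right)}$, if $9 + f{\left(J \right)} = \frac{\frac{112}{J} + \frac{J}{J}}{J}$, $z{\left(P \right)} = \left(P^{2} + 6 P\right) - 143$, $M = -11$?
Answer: $- \frac{375555}{8} \approx -46944.0$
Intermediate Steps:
$Y{\left(h,x \right)} = 3 + x$
$z{\left(P \right)} = -143 + P^{2} + 6 P$
$f{\left(J \right)} = -9 + \frac{1 + \frac{112}{J}}{J}$ ($f{\left(J \right)} = -9 + \frac{\frac{112}{J} + \frac{J}{J}}{J} = -9 + \frac{\frac{112}{J} + 1}{J} = -9 + \frac{1 + \frac{112}{J}}{J}$)
$f{\left(Y{\left(9,M \right)} \right)} - z{\left(214 \right)} = \left(-9 + \frac{1}{3 - 11} + \frac{112}{\left(3 - 11\right)^{2}}\right) - \left(-143 + 214^{2} + 6 \cdot 214\right) = \left(-9 + \frac{1}{-8} + \frac{112}{64}\right) - \left(-143 + 45796 + 1284\right) = \left(-9 - \frac{1}{8} + 112 \cdot \frac{1}{64}\right) - 46937 = \left(-9 - \frac{1}{8} + \frac{7}{4}\right) - 46937 = - \frac{59}{8} - 46937 = - \frac{375555}{8}$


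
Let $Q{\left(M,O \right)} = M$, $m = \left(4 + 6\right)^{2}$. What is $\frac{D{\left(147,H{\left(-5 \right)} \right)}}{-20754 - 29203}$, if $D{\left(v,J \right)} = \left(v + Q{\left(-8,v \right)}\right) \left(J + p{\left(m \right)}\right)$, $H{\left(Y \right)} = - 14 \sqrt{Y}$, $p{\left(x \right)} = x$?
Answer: $- \frac{13900}{49957} + \frac{1946 i \sqrt{5}}{49957} \approx -0.27824 + 0.087103 i$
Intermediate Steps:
$m = 100$ ($m = 10^{2} = 100$)
$D{\left(v,J \right)} = \left(-8 + v\right) \left(100 + J\right)$ ($D{\left(v,J \right)} = \left(v - 8\right) \left(J + 100\right) = \left(-8 + v\right) \left(100 + J\right)$)
$\frac{D{\left(147,H{\left(-5 \right)} \right)}}{-20754 - 29203} = \frac{-800 - 8 \left(- 14 \sqrt{-5}\right) + 100 \cdot 147 + - 14 \sqrt{-5} \cdot 147}{-20754 - 29203} = \frac{-800 - 8 \left(- 14 i \sqrt{5}\right) + 14700 + - 14 i \sqrt{5} \cdot 147}{-20754 - 29203} = \frac{-800 - 8 \left(- 14 i \sqrt{5}\right) + 14700 + - 14 i \sqrt{5} \cdot 147}{-49957} = \left(-800 + 112 i \sqrt{5} + 14700 - 2058 i \sqrt{5}\right) \left(- \frac{1}{49957}\right) = \left(13900 - 1946 i \sqrt{5}\right) \left(- \frac{1}{49957}\right) = - \frac{13900}{49957} + \frac{1946 i \sqrt{5}}{49957}$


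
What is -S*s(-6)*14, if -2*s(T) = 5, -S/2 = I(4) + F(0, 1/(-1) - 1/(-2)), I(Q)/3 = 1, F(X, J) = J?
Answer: -175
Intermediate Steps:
I(Q) = 3 (I(Q) = 3*1 = 3)
S = -5 (S = -2*(3 + (1/(-1) - 1/(-2))) = -2*(3 + (1*(-1) - 1*(-½))) = -2*(3 + (-1 + ½)) = -2*(3 - ½) = -2*5/2 = -5)
s(T) = -5/2 (s(T) = -½*5 = -5/2)
-S*s(-6)*14 = -(-5*(-5/2))*14 = -25*14/2 = -1*175 = -175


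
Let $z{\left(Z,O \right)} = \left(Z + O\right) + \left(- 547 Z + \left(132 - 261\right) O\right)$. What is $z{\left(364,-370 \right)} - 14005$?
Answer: $-165389$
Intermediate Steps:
$z{\left(Z,O \right)} = - 546 Z - 128 O$ ($z{\left(Z,O \right)} = \left(O + Z\right) - \left(129 O + 547 Z\right) = - 546 Z - 128 O$)
$z{\left(364,-370 \right)} - 14005 = \left(\left(-546\right) 364 - -47360\right) - 14005 = \left(-198744 + 47360\right) - 14005 = -151384 - 14005 = -165389$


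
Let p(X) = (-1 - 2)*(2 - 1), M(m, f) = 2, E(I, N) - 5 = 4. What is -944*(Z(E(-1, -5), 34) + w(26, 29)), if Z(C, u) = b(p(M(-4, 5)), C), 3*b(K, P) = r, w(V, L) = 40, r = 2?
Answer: -115168/3 ≈ -38389.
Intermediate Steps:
E(I, N) = 9 (E(I, N) = 5 + 4 = 9)
p(X) = -3 (p(X) = -3*1 = -3)
b(K, P) = ⅔ (b(K, P) = (⅓)*2 = ⅔)
Z(C, u) = ⅔
-944*(Z(E(-1, -5), 34) + w(26, 29)) = -944*(⅔ + 40) = -944*122/3 = -115168/3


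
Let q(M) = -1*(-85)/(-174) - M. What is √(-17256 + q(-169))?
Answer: I*√517340802/174 ≈ 130.72*I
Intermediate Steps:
q(M) = -85/174 - M (q(M) = 85*(-1/174) - M = -85/174 - M)
√(-17256 + q(-169)) = √(-17256 + (-85/174 - 1*(-169))) = √(-17256 + (-85/174 + 169)) = √(-17256 + 29321/174) = √(-2973223/174) = I*√517340802/174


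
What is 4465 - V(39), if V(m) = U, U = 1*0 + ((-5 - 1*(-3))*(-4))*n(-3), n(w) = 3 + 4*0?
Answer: 4441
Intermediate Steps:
n(w) = 3 (n(w) = 3 + 0 = 3)
U = 24 (U = 1*0 + ((-5 - 1*(-3))*(-4))*3 = 0 + ((-5 + 3)*(-4))*3 = 0 - 2*(-4)*3 = 0 + 8*3 = 0 + 24 = 24)
V(m) = 24
4465 - V(39) = 4465 - 1*24 = 4465 - 24 = 4441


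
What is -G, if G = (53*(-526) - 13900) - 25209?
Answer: 66987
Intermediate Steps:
G = -66987 (G = (-27878 - 13900) - 25209 = -41778 - 25209 = -66987)
-G = -1*(-66987) = 66987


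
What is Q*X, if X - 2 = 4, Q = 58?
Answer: 348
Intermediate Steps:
X = 6 (X = 2 + 4 = 6)
Q*X = 58*6 = 348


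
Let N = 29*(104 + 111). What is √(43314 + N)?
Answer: √49549 ≈ 222.60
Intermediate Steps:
N = 6235 (N = 29*215 = 6235)
√(43314 + N) = √(43314 + 6235) = √49549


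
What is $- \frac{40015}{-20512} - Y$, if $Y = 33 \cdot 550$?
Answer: $- \frac{372252785}{20512} \approx -18148.0$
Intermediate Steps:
$Y = 18150$
$- \frac{40015}{-20512} - Y = - \frac{40015}{-20512} - 18150 = \left(-40015\right) \left(- \frac{1}{20512}\right) - 18150 = \frac{40015}{20512} - 18150 = - \frac{372252785}{20512}$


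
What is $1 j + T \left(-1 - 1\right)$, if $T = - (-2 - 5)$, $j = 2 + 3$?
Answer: $-9$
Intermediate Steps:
$j = 5$
$T = 7$ ($T = \left(-1\right) \left(-7\right) = 7$)
$1 j + T \left(-1 - 1\right) = 1 \cdot 5 + 7 \left(-1 - 1\right) = 5 + 7 \left(-2\right) = 5 - 14 = -9$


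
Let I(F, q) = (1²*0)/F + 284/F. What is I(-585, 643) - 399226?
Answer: -233547494/585 ≈ -3.9923e+5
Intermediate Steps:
I(F, q) = 284/F (I(F, q) = (1*0)/F + 284/F = 0/F + 284/F = 0 + 284/F = 284/F)
I(-585, 643) - 399226 = 284/(-585) - 399226 = 284*(-1/585) - 399226 = -284/585 - 399226 = -233547494/585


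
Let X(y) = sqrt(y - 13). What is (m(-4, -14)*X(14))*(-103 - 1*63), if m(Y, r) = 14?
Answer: -2324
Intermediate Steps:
X(y) = sqrt(-13 + y)
(m(-4, -14)*X(14))*(-103 - 1*63) = (14*sqrt(-13 + 14))*(-103 - 1*63) = (14*sqrt(1))*(-103 - 63) = (14*1)*(-166) = 14*(-166) = -2324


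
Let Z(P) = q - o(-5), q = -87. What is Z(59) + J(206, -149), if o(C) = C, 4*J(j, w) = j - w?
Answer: 27/4 ≈ 6.7500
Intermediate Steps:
J(j, w) = -w/4 + j/4 (J(j, w) = (j - w)/4 = -w/4 + j/4)
Z(P) = -82 (Z(P) = -87 - 1*(-5) = -87 + 5 = -82)
Z(59) + J(206, -149) = -82 + (-¼*(-149) + (¼)*206) = -82 + (149/4 + 103/2) = -82 + 355/4 = 27/4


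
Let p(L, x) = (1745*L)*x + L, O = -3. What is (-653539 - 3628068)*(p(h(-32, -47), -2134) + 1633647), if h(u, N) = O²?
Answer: 136501116388098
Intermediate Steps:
h(u, N) = 9 (h(u, N) = (-3)² = 9)
p(L, x) = L + 1745*L*x (p(L, x) = 1745*L*x + L = L + 1745*L*x)
(-653539 - 3628068)*(p(h(-32, -47), -2134) + 1633647) = (-653539 - 3628068)*(9*(1 + 1745*(-2134)) + 1633647) = -4281607*(9*(1 - 3723830) + 1633647) = -4281607*(9*(-3723829) + 1633647) = -4281607*(-33514461 + 1633647) = -4281607*(-31880814) = 136501116388098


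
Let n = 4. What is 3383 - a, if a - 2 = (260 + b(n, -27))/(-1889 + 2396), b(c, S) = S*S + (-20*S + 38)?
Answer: 1712600/507 ≈ 3377.9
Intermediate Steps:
b(c, S) = 38 + S² - 20*S (b(c, S) = S² + (38 - 20*S) = 38 + S² - 20*S)
a = 2581/507 (a = 2 + (260 + (38 + (-27)² - 20*(-27)))/(-1889 + 2396) = 2 + (260 + (38 + 729 + 540))/507 = 2 + (260 + 1307)*(1/507) = 2 + 1567*(1/507) = 2 + 1567/507 = 2581/507 ≈ 5.0907)
3383 - a = 3383 - 1*2581/507 = 3383 - 2581/507 = 1712600/507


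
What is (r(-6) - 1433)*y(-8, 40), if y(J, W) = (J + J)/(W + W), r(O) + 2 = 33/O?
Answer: 2881/10 ≈ 288.10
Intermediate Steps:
r(O) = -2 + 33/O
y(J, W) = J/W (y(J, W) = (2*J)/((2*W)) = (2*J)*(1/(2*W)) = J/W)
(r(-6) - 1433)*y(-8, 40) = ((-2 + 33/(-6)) - 1433)*(-8/40) = ((-2 + 33*(-1/6)) - 1433)*(-8*1/40) = ((-2 - 11/2) - 1433)*(-1/5) = (-15/2 - 1433)*(-1/5) = -2881/2*(-1/5) = 2881/10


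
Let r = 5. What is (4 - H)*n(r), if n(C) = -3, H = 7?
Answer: 9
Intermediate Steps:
(4 - H)*n(r) = (4 - 1*7)*(-3) = (4 - 7)*(-3) = -3*(-3) = 9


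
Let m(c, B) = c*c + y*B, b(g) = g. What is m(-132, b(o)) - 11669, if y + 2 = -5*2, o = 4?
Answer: 5707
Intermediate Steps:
y = -12 (y = -2 - 5*2 = -2 - 10 = -12)
m(c, B) = c² - 12*B (m(c, B) = c*c - 12*B = c² - 12*B)
m(-132, b(o)) - 11669 = ((-132)² - 12*4) - 11669 = (17424 - 48) - 11669 = 17376 - 11669 = 5707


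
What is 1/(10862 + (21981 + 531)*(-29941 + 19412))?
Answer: -1/237017986 ≈ -4.2191e-9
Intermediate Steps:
1/(10862 + (21981 + 531)*(-29941 + 19412)) = 1/(10862 + 22512*(-10529)) = 1/(10862 - 237028848) = 1/(-237017986) = -1/237017986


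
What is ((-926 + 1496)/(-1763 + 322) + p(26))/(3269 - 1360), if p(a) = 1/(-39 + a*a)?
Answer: -361649/1752303553 ≈ -0.00020638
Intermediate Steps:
p(a) = 1/(-39 + a²)
((-926 + 1496)/(-1763 + 322) + p(26))/(3269 - 1360) = ((-926 + 1496)/(-1763 + 322) + 1/(-39 + 26²))/(3269 - 1360) = (570/(-1441) + 1/(-39 + 676))/1909 = (570*(-1/1441) + 1/637)*(1/1909) = (-570/1441 + 1/637)*(1/1909) = -361649/917917*1/1909 = -361649/1752303553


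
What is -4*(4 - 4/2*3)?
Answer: 8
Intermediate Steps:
-4*(4 - 4/2*3) = -4*(4 - 4*½*3) = -4*(4 - 2*3) = -4*(4 - 6) = -4*(-2) = 8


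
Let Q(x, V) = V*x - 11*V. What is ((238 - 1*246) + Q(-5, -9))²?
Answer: 18496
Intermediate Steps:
Q(x, V) = -11*V + V*x
((238 - 1*246) + Q(-5, -9))² = ((238 - 1*246) - 9*(-11 - 5))² = ((238 - 246) - 9*(-16))² = (-8 + 144)² = 136² = 18496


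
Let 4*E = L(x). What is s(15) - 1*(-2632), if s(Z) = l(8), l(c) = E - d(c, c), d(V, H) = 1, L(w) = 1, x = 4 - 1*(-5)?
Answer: 10525/4 ≈ 2631.3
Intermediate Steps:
x = 9 (x = 4 + 5 = 9)
E = ¼ (E = (¼)*1 = ¼ ≈ 0.25000)
l(c) = -¾ (l(c) = ¼ - 1*1 = ¼ - 1 = -¾)
s(Z) = -¾
s(15) - 1*(-2632) = -¾ - 1*(-2632) = -¾ + 2632 = 10525/4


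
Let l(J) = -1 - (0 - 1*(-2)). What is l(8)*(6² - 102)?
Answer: 198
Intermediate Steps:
l(J) = -3 (l(J) = -1 - (0 + 2) = -1 - 1*2 = -1 - 2 = -3)
l(8)*(6² - 102) = -3*(6² - 102) = -3*(36 - 102) = -3*(-66) = 198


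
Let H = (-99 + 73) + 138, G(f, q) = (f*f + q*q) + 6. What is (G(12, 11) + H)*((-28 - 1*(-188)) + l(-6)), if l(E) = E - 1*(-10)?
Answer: 62812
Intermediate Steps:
l(E) = 10 + E (l(E) = E + 10 = 10 + E)
G(f, q) = 6 + f² + q² (G(f, q) = (f² + q²) + 6 = 6 + f² + q²)
H = 112 (H = -26 + 138 = 112)
(G(12, 11) + H)*((-28 - 1*(-188)) + l(-6)) = ((6 + 12² + 11²) + 112)*((-28 - 1*(-188)) + (10 - 6)) = ((6 + 144 + 121) + 112)*((-28 + 188) + 4) = (271 + 112)*(160 + 4) = 383*164 = 62812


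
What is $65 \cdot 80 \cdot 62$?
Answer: $322400$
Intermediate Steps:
$65 \cdot 80 \cdot 62 = 5200 \cdot 62 = 322400$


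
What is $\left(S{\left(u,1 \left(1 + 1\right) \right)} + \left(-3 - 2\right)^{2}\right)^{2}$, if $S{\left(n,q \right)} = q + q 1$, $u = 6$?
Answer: $841$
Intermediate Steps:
$S{\left(n,q \right)} = 2 q$ ($S{\left(n,q \right)} = q + q = 2 q$)
$\left(S{\left(u,1 \left(1 + 1\right) \right)} + \left(-3 - 2\right)^{2}\right)^{2} = \left(2 \cdot 1 \left(1 + 1\right) + \left(-3 - 2\right)^{2}\right)^{2} = \left(2 \cdot 1 \cdot 2 + \left(-5\right)^{2}\right)^{2} = \left(2 \cdot 2 + 25\right)^{2} = \left(4 + 25\right)^{2} = 29^{2} = 841$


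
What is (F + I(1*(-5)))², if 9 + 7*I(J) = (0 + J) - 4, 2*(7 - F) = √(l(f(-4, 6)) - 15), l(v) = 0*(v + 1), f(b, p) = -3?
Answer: 3109/196 - 31*I*√15/7 ≈ 15.862 - 17.152*I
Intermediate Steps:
l(v) = 0 (l(v) = 0*(1 + v) = 0)
F = 7 - I*√15/2 (F = 7 - √(0 - 15)/2 = 7 - I*√15/2 ≈ 7.0 - 1.9365*I)
I(J) = -13/7 + J/7 (I(J) = -9/7 + ((0 + J) - 4)/7 = -9/7 + (J - 4)/7 = -9/7 + (-4 + J)/7 = -9/7 + (-4/7 + J/7) = -13/7 + J/7)
(F + I(1*(-5)))² = ((7 - I*√15/2) + (-13/7 + (1*(-5))/7))² = ((7 - I*√15/2) + (-13/7 + (⅐)*(-5)))² = ((7 - I*√15/2) + (-13/7 - 5/7))² = ((7 - I*√15/2) - 18/7)² = (31/7 - I*√15/2)²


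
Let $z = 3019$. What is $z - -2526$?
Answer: $5545$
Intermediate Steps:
$z - -2526 = 3019 - -2526 = 3019 + 2526 = 5545$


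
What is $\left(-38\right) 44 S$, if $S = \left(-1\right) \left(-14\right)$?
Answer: $-23408$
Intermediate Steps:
$S = 14$
$\left(-38\right) 44 S = \left(-38\right) 44 \cdot 14 = \left(-1672\right) 14 = -23408$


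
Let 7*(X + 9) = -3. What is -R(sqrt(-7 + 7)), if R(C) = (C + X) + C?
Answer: 66/7 ≈ 9.4286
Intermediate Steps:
X = -66/7 (X = -9 + (1/7)*(-3) = -9 - 3/7 = -66/7 ≈ -9.4286)
R(C) = -66/7 + 2*C (R(C) = (C - 66/7) + C = (-66/7 + C) + C = -66/7 + 2*C)
-R(sqrt(-7 + 7)) = -(-66/7 + 2*sqrt(-7 + 7)) = -(-66/7 + 2*sqrt(0)) = -(-66/7 + 2*0) = -(-66/7 + 0) = -1*(-66/7) = 66/7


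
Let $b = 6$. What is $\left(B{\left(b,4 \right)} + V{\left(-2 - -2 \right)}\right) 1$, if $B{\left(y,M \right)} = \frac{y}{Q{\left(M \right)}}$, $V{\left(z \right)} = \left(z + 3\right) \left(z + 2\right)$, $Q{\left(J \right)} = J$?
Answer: $\frac{15}{2} \approx 7.5$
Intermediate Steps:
$V{\left(z \right)} = \left(2 + z\right) \left(3 + z\right)$ ($V{\left(z \right)} = \left(3 + z\right) \left(2 + z\right) = \left(2 + z\right) \left(3 + z\right)$)
$B{\left(y,M \right)} = \frac{y}{M}$
$\left(B{\left(b,4 \right)} + V{\left(-2 - -2 \right)}\right) 1 = \left(\frac{6}{4} + \left(6 + \left(-2 - -2\right)^{2} + 5 \left(-2 - -2\right)\right)\right) 1 = \left(6 \cdot \frac{1}{4} + \left(6 + \left(-2 + 2\right)^{2} + 5 \left(-2 + 2\right)\right)\right) 1 = \left(\frac{3}{2} + \left(6 + 0^{2} + 5 \cdot 0\right)\right) 1 = \left(\frac{3}{2} + \left(6 + 0 + 0\right)\right) 1 = \left(\frac{3}{2} + 6\right) 1 = \frac{15}{2} \cdot 1 = \frac{15}{2}$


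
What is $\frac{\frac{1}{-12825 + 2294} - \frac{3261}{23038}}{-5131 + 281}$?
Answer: $\frac{34364629}{1176673913300} \approx 2.9205 \cdot 10^{-5}$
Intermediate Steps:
$\frac{\frac{1}{-12825 + 2294} - \frac{3261}{23038}}{-5131 + 281} = \frac{\frac{1}{-10531} - \frac{3261}{23038}}{-4850} = \left(- \frac{1}{10531} - \frac{3261}{23038}\right) \left(- \frac{1}{4850}\right) = \left(- \frac{34364629}{242613178}\right) \left(- \frac{1}{4850}\right) = \frac{34364629}{1176673913300}$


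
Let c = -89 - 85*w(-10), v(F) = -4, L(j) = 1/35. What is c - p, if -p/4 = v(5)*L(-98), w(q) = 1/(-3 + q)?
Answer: -37728/455 ≈ -82.919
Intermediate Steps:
L(j) = 1/35
c = -1072/13 (c = -89 - 85/(-3 - 10) = -89 - 85/(-13) = -89 - 85*(-1/13) = -89 + 85/13 = -1072/13 ≈ -82.462)
p = 16/35 (p = -(-16)/35 = -4*(-4/35) = 16/35 ≈ 0.45714)
c - p = -1072/13 - 1*16/35 = -1072/13 - 16/35 = -37728/455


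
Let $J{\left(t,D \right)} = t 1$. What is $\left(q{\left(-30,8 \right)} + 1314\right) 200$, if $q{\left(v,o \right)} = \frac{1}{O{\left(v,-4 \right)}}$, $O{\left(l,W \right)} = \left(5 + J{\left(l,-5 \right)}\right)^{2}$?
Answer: $\frac{6570008}{25} \approx 2.628 \cdot 10^{5}$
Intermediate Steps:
$J{\left(t,D \right)} = t$
$O{\left(l,W \right)} = \left(5 + l\right)^{2}$
$q{\left(v,o \right)} = \frac{1}{\left(5 + v\right)^{2}}$
$\left(q{\left(-30,8 \right)} + 1314\right) 200 = \left(\frac{1}{\left(5 - 30\right)^{2}} + 1314\right) 200 = \left(\frac{1}{625} + 1314\right) 200 = \frac{821251}{625} \cdot 200 = \frac{6570008}{25}$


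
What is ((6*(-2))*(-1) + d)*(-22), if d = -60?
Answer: 1056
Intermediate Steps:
((6*(-2))*(-1) + d)*(-22) = ((6*(-2))*(-1) - 60)*(-22) = (-12*(-1) - 60)*(-22) = (12 - 60)*(-22) = -48*(-22) = 1056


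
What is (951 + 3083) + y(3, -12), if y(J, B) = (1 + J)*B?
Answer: 3986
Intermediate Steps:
y(J, B) = B*(1 + J)
(951 + 3083) + y(3, -12) = (951 + 3083) - 12*(1 + 3) = 4034 - 12*4 = 4034 - 48 = 3986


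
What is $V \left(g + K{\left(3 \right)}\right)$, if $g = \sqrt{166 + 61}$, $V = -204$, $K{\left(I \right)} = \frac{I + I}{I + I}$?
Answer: $-204 - 204 \sqrt{227} \approx -3277.6$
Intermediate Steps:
$K{\left(I \right)} = 1$ ($K{\left(I \right)} = \frac{2 I}{2 I} = 2 I \frac{1}{2 I} = 1$)
$g = \sqrt{227} \approx 15.067$
$V \left(g + K{\left(3 \right)}\right) = - 204 \left(\sqrt{227} + 1\right) = - 204 \left(1 + \sqrt{227}\right) = -204 - 204 \sqrt{227}$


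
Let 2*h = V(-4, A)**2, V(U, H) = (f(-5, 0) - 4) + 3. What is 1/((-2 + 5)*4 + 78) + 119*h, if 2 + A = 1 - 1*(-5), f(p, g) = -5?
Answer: 192781/90 ≈ 2142.0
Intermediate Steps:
A = 4 (A = -2 + (1 - 1*(-5)) = -2 + (1 + 5) = -2 + 6 = 4)
V(U, H) = -6 (V(U, H) = (-5 - 4) + 3 = -9 + 3 = -6)
h = 18 (h = (1/2)*(-6)**2 = (1/2)*36 = 18)
1/((-2 + 5)*4 + 78) + 119*h = 1/((-2 + 5)*4 + 78) + 119*18 = 1/(3*4 + 78) + 2142 = 1/(12 + 78) + 2142 = 1/90 + 2142 = 192781/90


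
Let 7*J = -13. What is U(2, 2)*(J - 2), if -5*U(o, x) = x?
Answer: 54/35 ≈ 1.5429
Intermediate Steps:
J = -13/7 (J = (1/7)*(-13) = -13/7 ≈ -1.8571)
U(o, x) = -x/5
U(2, 2)*(J - 2) = (-1/5*2)*(-13/7 - 2) = -2/5*(-27/7) = 54/35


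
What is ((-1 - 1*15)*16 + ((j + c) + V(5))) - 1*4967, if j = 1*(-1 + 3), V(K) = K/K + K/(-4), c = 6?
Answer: -20861/4 ≈ -5215.3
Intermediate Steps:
V(K) = 1 - K/4 (V(K) = 1 + K*(-¼) = 1 - K/4)
j = 2 (j = 1*2 = 2)
((-1 - 1*15)*16 + ((j + c) + V(5))) - 1*4967 = ((-1 - 1*15)*16 + ((2 + 6) + (1 - ¼*5))) - 1*4967 = ((-1 - 15)*16 + (8 + (1 - 5/4))) - 4967 = (-16*16 + (8 - ¼)) - 4967 = (-256 + 31/4) - 4967 = -993/4 - 4967 = -20861/4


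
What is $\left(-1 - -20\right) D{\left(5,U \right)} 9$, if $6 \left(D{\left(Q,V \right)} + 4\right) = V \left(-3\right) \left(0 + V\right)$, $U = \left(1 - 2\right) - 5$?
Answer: $-3762$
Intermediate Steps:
$U = -6$ ($U = -1 - 5 = -6$)
$D{\left(Q,V \right)} = -4 - \frac{V^{2}}{2}$ ($D{\left(Q,V \right)} = -4 + \frac{V \left(-3\right) \left(0 + V\right)}{6} = -4 + \frac{- 3 V V}{6} = -4 + \frac{\left(-3\right) V^{2}}{6} = -4 - \frac{V^{2}}{2}$)
$\left(-1 - -20\right) D{\left(5,U \right)} 9 = \left(-1 - -20\right) \left(-4 - \frac{\left(-6\right)^{2}}{2}\right) 9 = \left(-1 + 20\right) \left(-4 - 18\right) 9 = 19 \left(-4 - 18\right) 9 = 19 \left(-22\right) 9 = \left(-418\right) 9 = -3762$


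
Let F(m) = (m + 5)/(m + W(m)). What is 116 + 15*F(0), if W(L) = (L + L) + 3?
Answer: 141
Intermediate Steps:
W(L) = 3 + 2*L (W(L) = 2*L + 3 = 3 + 2*L)
F(m) = (5 + m)/(3 + 3*m) (F(m) = (m + 5)/(m + (3 + 2*m)) = (5 + m)/(3 + 3*m))
116 + 15*F(0) = 116 + 15*((5 + 0)/(3*(1 + 0))) = 116 + 15*((⅓)*5/1) = 116 + 15*((⅓)*1*5) = 116 + 15*(5/3) = 116 + 25 = 141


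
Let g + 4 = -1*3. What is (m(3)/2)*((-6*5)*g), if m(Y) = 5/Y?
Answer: 175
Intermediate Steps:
g = -7 (g = -4 - 1*3 = -4 - 3 = -7)
(m(3)/2)*((-6*5)*g) = ((5/3)/2)*(-6*5*(-7)) = ((5*(⅓))*(½))*(-30*(-7)) = ((5/3)*(½))*210 = (⅚)*210 = 175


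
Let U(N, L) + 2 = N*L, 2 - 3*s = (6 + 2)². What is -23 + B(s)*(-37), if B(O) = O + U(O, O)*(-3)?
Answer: 47929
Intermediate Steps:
s = -62/3 (s = ⅔ - (6 + 2)²/3 = ⅔ - ⅓*8² = ⅔ - ⅓*64 = ⅔ - 64/3 = -62/3 ≈ -20.667)
U(N, L) = -2 + L*N (U(N, L) = -2 + N*L = -2 + L*N)
B(O) = 6 + O - 3*O² (B(O) = O + (-2 + O*O)*(-3) = O + (-2 + O²)*(-3) = O + (6 - 3*O²) = 6 + O - 3*O²)
-23 + B(s)*(-37) = -23 + (6 - 62/3 - 3*(-62/3)²)*(-37) = -23 + (6 - 62/3 - 3*3844/9)*(-37) = -23 + (6 - 62/3 - 3844/3)*(-37) = -23 - 1296*(-37) = -23 + 47952 = 47929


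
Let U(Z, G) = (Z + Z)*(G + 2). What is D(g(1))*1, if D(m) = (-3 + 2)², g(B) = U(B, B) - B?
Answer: 1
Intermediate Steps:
U(Z, G) = 2*Z*(2 + G) (U(Z, G) = (2*Z)*(2 + G) = 2*Z*(2 + G))
g(B) = -B + 2*B*(2 + B) (g(B) = 2*B*(2 + B) - B = -B + 2*B*(2 + B))
D(m) = 1 (D(m) = (-1)² = 1)
D(g(1))*1 = 1*1 = 1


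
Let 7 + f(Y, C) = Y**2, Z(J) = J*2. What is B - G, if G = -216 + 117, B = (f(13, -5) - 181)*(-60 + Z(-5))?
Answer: 1429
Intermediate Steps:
Z(J) = 2*J
f(Y, C) = -7 + Y**2
B = 1330 (B = ((-7 + 13**2) - 181)*(-60 + 2*(-5)) = ((-7 + 169) - 181)*(-60 - 10) = (162 - 181)*(-70) = -19*(-70) = 1330)
G = -99
B - G = 1330 - 1*(-99) = 1330 + 99 = 1429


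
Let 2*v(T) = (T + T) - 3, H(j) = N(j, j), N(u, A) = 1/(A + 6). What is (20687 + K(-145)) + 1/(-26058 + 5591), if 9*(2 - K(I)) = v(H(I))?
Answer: 1059459864197/51208434 ≈ 20689.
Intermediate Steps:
N(u, A) = 1/(6 + A)
H(j) = 1/(6 + j)
v(T) = -3/2 + T (v(T) = ((T + T) - 3)/2 = (2*T - 3)/2 = (-3 + 2*T)/2 = -3/2 + T)
K(I) = 13/6 - 1/(9*(6 + I)) (K(I) = 2 - (-3/2 + 1/(6 + I))/9 = 2 + (⅙ - 1/(9*(6 + I))) = 13/6 - 1/(9*(6 + I)))
(20687 + K(-145)) + 1/(-26058 + 5591) = (20687 + (232 + 39*(-145))/(18*(6 - 145))) + 1/(-26058 + 5591) = (20687 + (1/18)*(232 - 5655)/(-139)) + 1/(-20467) = (20687 + (1/18)*(-1/139)*(-5423)) - 1/20467 = (20687 + 5423/2502) - 1/20467 = 51764297/2502 - 1/20467 = 1059459864197/51208434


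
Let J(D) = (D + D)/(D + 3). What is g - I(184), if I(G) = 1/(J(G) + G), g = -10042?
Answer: -349220779/34776 ≈ -10042.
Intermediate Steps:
J(D) = 2*D/(3 + D) (J(D) = (2*D)/(3 + D) = 2*D/(3 + D))
I(G) = 1/(G + 2*G/(3 + G)) (I(G) = 1/(2*G/(3 + G) + G) = 1/(G + 2*G/(3 + G)))
g - I(184) = -10042 - (3 + 184)/(184*(5 + 184)) = -10042 - 187/(184*189) = -10042 - 1*187/34776 = -10042 - 187/34776 = -349220779/34776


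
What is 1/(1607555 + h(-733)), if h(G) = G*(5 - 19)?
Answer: 1/1617817 ≈ 6.1812e-7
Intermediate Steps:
h(G) = -14*G (h(G) = G*(-14) = -14*G)
1/(1607555 + h(-733)) = 1/(1607555 - 14*(-733)) = 1/(1607555 + 10262) = 1/1617817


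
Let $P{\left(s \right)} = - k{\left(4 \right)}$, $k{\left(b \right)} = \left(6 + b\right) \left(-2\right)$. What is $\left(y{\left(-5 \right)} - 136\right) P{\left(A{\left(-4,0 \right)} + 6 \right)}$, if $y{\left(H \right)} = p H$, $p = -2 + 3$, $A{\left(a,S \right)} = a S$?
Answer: $-2820$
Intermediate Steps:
$A{\left(a,S \right)} = S a$
$p = 1$
$k{\left(b \right)} = -12 - 2 b$
$P{\left(s \right)} = 20$ ($P{\left(s \right)} = - (-12 - 8) = \left(-1\right) \left(-20\right) = 20$)
$y{\left(H \right)} = H$ ($y{\left(H \right)} = 1 H = H$)
$\left(y{\left(-5 \right)} - 136\right) P{\left(A{\left(-4,0 \right)} + 6 \right)} = \left(-5 - 136\right) 20 = \left(-141\right) 20 = -2820$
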